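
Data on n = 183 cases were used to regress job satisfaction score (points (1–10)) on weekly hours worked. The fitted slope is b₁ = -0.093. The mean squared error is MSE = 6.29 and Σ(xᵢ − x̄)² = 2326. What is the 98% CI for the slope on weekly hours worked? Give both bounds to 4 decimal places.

SE(b₁) = √(MSE/Sₓₓ) = √(6.29/2326) = 0.0520021.
df = n − 2 = 181.
t* = t_{0.01, 181} = 2.347126.
Margin = t* × SE = 2.347126 × 0.0520021 = 0.122055.
CI: -0.093 ± 0.122055 → (-0.2151, 0.0291).
With 98% confidence, each one-unit increase in weekly hours worked is associated with a change of between -0.2151 and 0.0291 points (1–10) in job satisfaction score.

(-0.2151, 0.0291)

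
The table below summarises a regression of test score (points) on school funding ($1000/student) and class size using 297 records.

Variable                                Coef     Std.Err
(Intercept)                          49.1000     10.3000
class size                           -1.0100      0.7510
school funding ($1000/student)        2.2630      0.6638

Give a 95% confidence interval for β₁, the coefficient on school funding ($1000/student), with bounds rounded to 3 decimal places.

Read off: b = 2.2630, SE = 0.6638 for school funding ($1000/student).
df = n − k − 1 = 297 − 2 − 1 = 294.
t* = t_{0.025, 294} = 1.968066.
Margin = t* × SE = 1.968066 × 0.6638 = 1.30640.
CI: 2.2630 ± 1.30640 → (0.957, 3.569).

(0.957, 3.569)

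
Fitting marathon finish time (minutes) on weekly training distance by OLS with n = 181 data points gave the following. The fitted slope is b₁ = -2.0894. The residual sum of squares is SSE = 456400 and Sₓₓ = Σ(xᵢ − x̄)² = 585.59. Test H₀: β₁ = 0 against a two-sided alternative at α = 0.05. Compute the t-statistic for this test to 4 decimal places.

t = -1.0013

MSE = SSE/(n − 2) = 456400/179 = 2549.72.
SE(b₁) = √(MSE/Sₓₓ) = √(2549.72/585.59) = 2.08665.
t = -2.0894 / 2.08665 = -1.0013.
df = n − 2 = 179.
Two-sided p ≈ 0.3180, which is ≥ 0.05, so fail to reject H₀.
The data do not give significant evidence of an association between weekly training distance and marathon finish time.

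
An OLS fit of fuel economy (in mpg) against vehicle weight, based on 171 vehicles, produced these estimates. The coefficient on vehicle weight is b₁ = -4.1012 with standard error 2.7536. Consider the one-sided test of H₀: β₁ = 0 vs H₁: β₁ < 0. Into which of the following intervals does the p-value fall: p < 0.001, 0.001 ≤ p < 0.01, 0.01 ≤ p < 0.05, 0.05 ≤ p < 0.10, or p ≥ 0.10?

0.05 ≤ p < 0.10

t = -4.1012 / 2.7536 = -1.489.
df = n − 2 = 171 − 2 = 169.
One-sided p = P(T_{169} < t) ≈ 0.0691.
So 0.05 ≤ p < 0.10.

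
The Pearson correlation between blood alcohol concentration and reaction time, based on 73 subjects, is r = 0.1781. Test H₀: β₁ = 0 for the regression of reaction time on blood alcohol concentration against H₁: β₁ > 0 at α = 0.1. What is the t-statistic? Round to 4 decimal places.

t = r·√(n − 2)/√(1 − r²) = 0.1781·√71/√0.96828 = 1.5251.
df = n − 2 = 71.
One-sided p ≈ 0.0658, which is < 0.1, so reject H₀.
There is evidence of a linear association between blood alcohol concentration and reaction time.

t = 1.5251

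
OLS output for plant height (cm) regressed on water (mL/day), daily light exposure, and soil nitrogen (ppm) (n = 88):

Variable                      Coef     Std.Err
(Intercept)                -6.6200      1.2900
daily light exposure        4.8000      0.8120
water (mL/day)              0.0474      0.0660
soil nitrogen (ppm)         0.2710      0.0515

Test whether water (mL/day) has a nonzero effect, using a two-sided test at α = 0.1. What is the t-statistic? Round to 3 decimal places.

t = 0.718

Read off: b = 0.0474, SE = 0.0660 for water (mL/day).
H₀: β₁ = 0 vs H₁: β₁ ≠ 0.
t = 0.0474 / 0.0660 = 0.718.
df = n − k − 1 = 88 − 3 − 1 = 84.
Two-sided p ≈ 0.4746, which is ≥ 0.1, so fail to reject H₀.
The data do not give significant evidence of an association between water (mL/day) and plant height, after adjusting for the other predictors.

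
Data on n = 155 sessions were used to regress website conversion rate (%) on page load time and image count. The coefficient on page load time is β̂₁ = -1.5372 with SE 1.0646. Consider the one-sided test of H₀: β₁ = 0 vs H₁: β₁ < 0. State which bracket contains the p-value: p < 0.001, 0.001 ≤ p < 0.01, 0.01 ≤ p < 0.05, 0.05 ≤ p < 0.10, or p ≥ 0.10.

0.05 ≤ p < 0.10

t = -1.5372 / 1.0646 = -1.444.
df = n − k − 1 = 155 − 2 − 1 = 152.
One-sided p = P(T_{152} < t) ≈ 0.0754.
So 0.05 ≤ p < 0.10.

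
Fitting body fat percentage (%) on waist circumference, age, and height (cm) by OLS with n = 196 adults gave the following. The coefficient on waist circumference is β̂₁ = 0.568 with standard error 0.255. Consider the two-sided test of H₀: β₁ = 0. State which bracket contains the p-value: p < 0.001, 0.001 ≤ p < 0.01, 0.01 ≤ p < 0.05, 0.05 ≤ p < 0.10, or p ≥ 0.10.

t = 0.568 / 0.255 = 2.227.
df = n − k − 1 = 196 − 3 − 1 = 192.
Two-sided p = 2·P(T_{192} > |t|) ≈ 0.0271.
So 0.01 ≤ p < 0.05.

0.01 ≤ p < 0.05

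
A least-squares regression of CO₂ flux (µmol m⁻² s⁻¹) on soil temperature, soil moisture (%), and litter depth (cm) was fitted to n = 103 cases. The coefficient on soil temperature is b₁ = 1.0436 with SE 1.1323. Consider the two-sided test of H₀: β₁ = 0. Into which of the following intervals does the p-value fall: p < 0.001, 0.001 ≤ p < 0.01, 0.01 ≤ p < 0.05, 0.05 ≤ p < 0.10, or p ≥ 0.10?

t = 1.0436 / 1.1323 = 0.922.
df = n − k − 1 = 103 − 3 − 1 = 99.
Two-sided p = 2·P(T_{99} > |t|) ≈ 0.3589.
So p ≥ 0.10.

p ≥ 0.10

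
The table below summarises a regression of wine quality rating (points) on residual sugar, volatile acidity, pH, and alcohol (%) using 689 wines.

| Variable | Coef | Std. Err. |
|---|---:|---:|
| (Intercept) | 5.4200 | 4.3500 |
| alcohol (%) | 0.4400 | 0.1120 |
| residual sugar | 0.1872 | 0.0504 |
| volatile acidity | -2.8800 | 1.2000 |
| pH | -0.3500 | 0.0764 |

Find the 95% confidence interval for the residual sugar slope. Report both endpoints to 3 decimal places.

(0.088, 0.286)

Read off: b = 0.1872, SE = 0.0504 for residual sugar.
df = n − k − 1 = 689 − 4 − 1 = 684.
t* = t_{0.025, 684} = 1.963438.
Margin = t* × SE = 1.963438 × 0.0504 = 0.09896.
CI: 0.1872 ± 0.09896 → (0.088, 0.286).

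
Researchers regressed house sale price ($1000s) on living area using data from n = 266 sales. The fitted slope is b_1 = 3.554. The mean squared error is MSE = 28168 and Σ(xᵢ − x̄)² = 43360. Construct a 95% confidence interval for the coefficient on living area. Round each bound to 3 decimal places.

(1.967, 5.141)

SE(b_1) = √(MSE/Sₓₓ) = √(28168/43360) = 0.805997.
df = n − 2 = 264.
t* = t_{0.025, 264} = 1.96899.
Margin = t* × SE = 1.96899 × 0.805997 = 1.58700.
CI: 3.554 ± 1.58700 → (1.967, 5.141).
With 95% confidence, each one-unit increase in living area is associated with a change of between 1.967 and 5.141 $1000s in house sale price.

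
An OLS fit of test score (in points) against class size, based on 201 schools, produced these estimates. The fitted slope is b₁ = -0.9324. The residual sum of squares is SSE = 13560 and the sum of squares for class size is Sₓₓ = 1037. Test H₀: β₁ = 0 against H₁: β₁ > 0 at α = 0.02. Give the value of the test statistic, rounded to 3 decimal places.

MSE = SSE/(n − 2) = 13560/199 = 68.1407.
SE(b₁) = √(MSE/Sₓₓ) = √(68.1407/1037) = 0.256339.
t = -0.9324 / 0.256339 = -3.637.
df = n − 2 = 199.
One-sided p ≈ 0.9998, which is ≥ 0.02, so fail to reject H₀.
The data do not give significant evidence that the true slope on class size is positive.

t = -3.637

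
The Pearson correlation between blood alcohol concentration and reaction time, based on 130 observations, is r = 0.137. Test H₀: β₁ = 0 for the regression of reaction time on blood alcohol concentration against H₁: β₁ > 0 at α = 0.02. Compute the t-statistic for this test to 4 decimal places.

t = 1.5647

t = r·√(n − 2)/√(1 − r²) = 0.137·√128/√0.981231 = 1.5647.
df = n − 2 = 128.
One-sided p ≈ 0.0601, which is ≥ 0.02, so fail to reject H₀.
The data do not give significant evidence of a linear association between blood alcohol concentration and reaction time.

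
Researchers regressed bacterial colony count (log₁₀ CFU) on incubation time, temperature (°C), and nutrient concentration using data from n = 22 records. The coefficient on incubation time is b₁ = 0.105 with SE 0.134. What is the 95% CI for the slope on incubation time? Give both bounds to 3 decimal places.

(-0.177, 0.387)

df = n − k − 1 = 22 − 3 − 1 = 18.
t* = t_{0.025, 18} = 2.100922.
Margin = t* × SE = 2.100922 × 0.134 = 0.28152.
CI: 0.105 ± 0.28152 → (-0.177, 0.387).
With 95% confidence, each one-unit increase in incubation time is associated with a change of between -0.177 and 0.387 log₁₀ CFU in bacterial colony count, holding the other predictors fixed.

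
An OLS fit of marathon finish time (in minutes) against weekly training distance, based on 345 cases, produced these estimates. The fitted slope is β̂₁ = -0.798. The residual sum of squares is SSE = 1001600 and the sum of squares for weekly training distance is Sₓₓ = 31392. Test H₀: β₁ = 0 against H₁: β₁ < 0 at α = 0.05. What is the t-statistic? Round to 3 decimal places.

MSE = SSE/(n − 2) = 1001600/343 = 2920.12.
SE(β̂₁) = √(MSE/Sₓₓ) = √(2920.12/31392) = 0.304994.
t = -0.798 / 0.304994 = -2.616.
df = n − 2 = 343.
One-sided p ≈ 0.0046, which is < 0.05, so reject H₀.
There is evidence that the true slope on weekly training distance is negative.

t = -2.616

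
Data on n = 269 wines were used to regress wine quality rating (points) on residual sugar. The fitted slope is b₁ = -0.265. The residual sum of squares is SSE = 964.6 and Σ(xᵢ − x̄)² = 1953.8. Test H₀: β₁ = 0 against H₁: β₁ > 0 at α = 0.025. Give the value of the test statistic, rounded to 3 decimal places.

t = -6.163

MSE = SSE/(n − 2) = 964.6/267 = 3.61273.
SE(b₁) = √(MSE/Sₓₓ) = √(3.61273/1953.8) = 0.0430009.
t = -0.265 / 0.0430009 = -6.163.
df = n − 2 = 267.
One-sided p ≈ 1.0000, which is ≥ 0.025, so fail to reject H₀.
The data do not give significant evidence that the true slope on residual sugar is positive.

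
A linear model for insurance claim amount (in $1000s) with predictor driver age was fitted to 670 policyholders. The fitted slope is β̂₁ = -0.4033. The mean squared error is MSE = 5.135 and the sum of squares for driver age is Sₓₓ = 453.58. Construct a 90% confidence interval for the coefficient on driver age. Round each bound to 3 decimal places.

SE(β̂₁) = √(MSE/Sₓₓ) = √(5.135/453.58) = 0.1064.
df = n − 2 = 668.
t* = t_{0.05, 668} = 1.647138.
Margin = t* × SE = 1.647138 × 0.1064 = 0.17526.
CI: -0.4033 ± 0.17526 → (-0.579, -0.228).
With 90% confidence, each one-unit increase in driver age is associated with a change of between -0.579 and -0.228 $1000s in insurance claim amount.

(-0.579, -0.228)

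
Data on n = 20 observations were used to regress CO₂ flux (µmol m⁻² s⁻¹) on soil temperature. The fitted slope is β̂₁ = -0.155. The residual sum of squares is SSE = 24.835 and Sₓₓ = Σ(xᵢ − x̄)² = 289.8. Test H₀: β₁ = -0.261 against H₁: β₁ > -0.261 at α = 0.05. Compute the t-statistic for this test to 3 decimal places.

MSE = SSE/(n − 2) = 24.835/18 = 1.37972.
SE(β̂₁) = √(MSE/Sₓₓ) = √(1.37972/289.8) = 0.0689996.
t = (-0.155 − (-0.261)) / 0.0689996 = 1.536.
df = n − 2 = 18.
One-sided p ≈ 0.0709, which is ≥ 0.05, so fail to reject H₀.
The data do not give significant evidence that the true slope on soil temperature exceeds -0.261 µmol m⁻² s⁻¹ per unit.

t = 1.536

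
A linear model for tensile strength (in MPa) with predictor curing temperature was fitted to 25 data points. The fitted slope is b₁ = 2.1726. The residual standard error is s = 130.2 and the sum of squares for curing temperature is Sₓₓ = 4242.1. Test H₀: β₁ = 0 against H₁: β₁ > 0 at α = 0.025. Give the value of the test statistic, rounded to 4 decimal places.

SE(b₁) = s/√Sₓₓ = 130.2/√4242.1 = 1.99904.
t = 2.1726 / 1.99904 = 1.0868.
df = n − 2 = 23.
One-sided p ≈ 0.1442, which is ≥ 0.025, so fail to reject H₀.
The data do not give significant evidence that the true slope on curing temperature is positive.

t = 1.0868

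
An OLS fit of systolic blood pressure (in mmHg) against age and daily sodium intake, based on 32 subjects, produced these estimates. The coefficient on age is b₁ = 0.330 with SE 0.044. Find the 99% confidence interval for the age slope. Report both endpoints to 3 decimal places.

(0.209, 0.451)

df = n − k − 1 = 32 − 2 − 1 = 29.
t* = t_{0.005, 29} = 2.756386.
Margin = t* × SE = 2.756386 × 0.044 = 0.12128.
CI: 0.330 ± 0.12128 → (0.209, 0.451).
With 99% confidence, each one-unit increase in age is associated with a change of between 0.209 and 0.451 mmHg in systolic blood pressure, holding the other predictors fixed.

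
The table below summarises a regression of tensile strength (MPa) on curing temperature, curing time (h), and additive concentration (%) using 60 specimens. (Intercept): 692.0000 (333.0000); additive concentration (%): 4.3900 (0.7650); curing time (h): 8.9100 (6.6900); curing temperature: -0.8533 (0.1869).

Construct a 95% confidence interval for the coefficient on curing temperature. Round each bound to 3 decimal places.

Read off: b = -0.8533, SE = 0.1869 for curing temperature.
df = n − k − 1 = 60 − 3 − 1 = 56.
t* = t_{0.025, 56} = 2.003241.
Margin = t* × SE = 2.003241 × 0.1869 = 0.37441.
CI: -0.8533 ± 0.37441 → (-1.228, -0.479).

(-1.228, -0.479)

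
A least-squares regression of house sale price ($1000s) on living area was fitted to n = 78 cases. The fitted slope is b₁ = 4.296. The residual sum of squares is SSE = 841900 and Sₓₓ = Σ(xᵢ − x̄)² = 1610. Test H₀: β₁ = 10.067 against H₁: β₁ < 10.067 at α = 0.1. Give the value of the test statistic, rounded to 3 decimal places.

MSE = SSE/(n − 2) = 841900/76 = 11077.6.
SE(b₁) = √(MSE/Sₓₓ) = √(11077.6/1610) = 2.62307.
t = (4.296 − 10.067) / 2.62307 = -2.200.
df = n − 2 = 76.
One-sided p ≈ 0.0154, which is < 0.1, so reject H₀.
There is evidence that the true slope on living area is below 10.067 $1000s per unit.

t = -2.200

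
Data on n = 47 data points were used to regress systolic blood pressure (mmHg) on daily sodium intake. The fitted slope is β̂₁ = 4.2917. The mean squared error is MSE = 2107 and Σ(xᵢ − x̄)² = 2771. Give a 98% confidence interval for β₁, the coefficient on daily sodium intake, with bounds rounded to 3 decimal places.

(2.188, 6.395)

SE(β̂₁) = √(MSE/Sₓₓ) = √(2107/2771) = 0.871995.
df = n − 2 = 45.
t* = t_{0.01, 45} = 2.412116.
Margin = t* × SE = 2.412116 × 0.871995 = 2.10335.
CI: 4.2917 ± 2.10335 → (2.188, 6.395).
With 98% confidence, each one-unit increase in daily sodium intake is associated with a change of between 2.188 and 6.395 mmHg in systolic blood pressure.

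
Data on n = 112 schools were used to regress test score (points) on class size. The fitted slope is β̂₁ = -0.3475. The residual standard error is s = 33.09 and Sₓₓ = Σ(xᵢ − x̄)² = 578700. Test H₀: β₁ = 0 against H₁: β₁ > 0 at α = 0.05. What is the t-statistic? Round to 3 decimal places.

SE(β̂₁) = s/√Sₓₓ = 33.09/√578700 = 0.0434981.
t = -0.3475 / 0.0434981 = -7.989.
df = n − 2 = 110.
One-sided p ≈ 1.0000, which is ≥ 0.05, so fail to reject H₀.
The data do not give significant evidence that the true slope on class size is positive.

t = -7.989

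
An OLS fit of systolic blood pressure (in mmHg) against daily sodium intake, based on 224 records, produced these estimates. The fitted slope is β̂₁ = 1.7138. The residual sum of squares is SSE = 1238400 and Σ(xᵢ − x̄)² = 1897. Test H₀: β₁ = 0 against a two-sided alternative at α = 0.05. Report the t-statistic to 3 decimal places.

MSE = SSE/(n − 2) = 1238400/222 = 5578.38.
SE(β̂₁) = √(MSE/Sₓₓ) = √(5578.38/1897) = 1.71483.
t = 1.7138 / 1.71483 = 0.999.
df = n − 2 = 222.
Two-sided p ≈ 0.3187, which is ≥ 0.05, so fail to reject H₀.
The data do not give significant evidence of an association between daily sodium intake and systolic blood pressure.

t = 0.999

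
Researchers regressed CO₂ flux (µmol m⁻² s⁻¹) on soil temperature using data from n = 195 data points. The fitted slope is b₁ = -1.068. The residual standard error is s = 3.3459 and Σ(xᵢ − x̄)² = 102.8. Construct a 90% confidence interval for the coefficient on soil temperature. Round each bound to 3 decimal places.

SE(b₁) = s/√Sₓₓ = 3.3459/√102.8 = 0.330002.
df = n − 2 = 193.
t* = t_{0.05, 193} = 1.652787.
Margin = t* × SE = 1.652787 × 0.330002 = 0.54542.
CI: -1.068 ± 0.54542 → (-1.613, -0.523).
With 90% confidence, each one-unit increase in soil temperature is associated with a change of between -1.613 and -0.523 µmol m⁻² s⁻¹ in CO₂ flux.

(-1.613, -0.523)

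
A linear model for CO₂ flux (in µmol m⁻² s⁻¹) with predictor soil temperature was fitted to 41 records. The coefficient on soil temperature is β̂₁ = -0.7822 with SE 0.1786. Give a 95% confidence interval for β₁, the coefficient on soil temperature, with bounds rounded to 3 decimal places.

df = n − 2 = 41 − 2 = 39.
t* = t_{0.025, 39} = 2.022691.
Margin = t* × SE = 2.022691 × 0.1786 = 0.36125.
CI: -0.7822 ± 0.36125 → (-1.143, -0.421).
With 95% confidence, each one-unit increase in soil temperature is associated with a change of between -1.143 and -0.421 µmol m⁻² s⁻¹ in CO₂ flux.

(-1.143, -0.421)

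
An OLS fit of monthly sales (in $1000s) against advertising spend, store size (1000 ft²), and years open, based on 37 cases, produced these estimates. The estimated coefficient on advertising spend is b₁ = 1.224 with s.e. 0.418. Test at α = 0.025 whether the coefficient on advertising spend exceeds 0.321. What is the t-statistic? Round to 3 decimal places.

t = 2.160

H₀: β₁ = 0.321 vs H₁: β₁ > 0.321.
t = (b₁ − β₁⁰)/SE = (1.224 − 0.321) / 0.418 = 2.160.
df = n − k − 1 = 37 − 3 − 1 = 33.
One-sided p ≈ 0.0191, which is < 0.025, so reject H₀.
There is evidence that the true slope on advertising spend exceeds 0.321 $1000s per unit, holding the other predictors fixed.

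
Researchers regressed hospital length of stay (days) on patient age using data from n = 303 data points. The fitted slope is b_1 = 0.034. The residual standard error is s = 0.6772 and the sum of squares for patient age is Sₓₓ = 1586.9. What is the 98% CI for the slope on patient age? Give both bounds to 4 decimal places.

(-0.0058, 0.0738)

SE(b_1) = s/√Sₓₓ = 0.6772/√1586.9 = 0.0169997.
df = n − 2 = 301.
t* = t_{0.01, 301} = 2.3388.
Margin = t* × SE = 2.3388 × 0.0169997 = 0.039759.
CI: 0.034 ± 0.039759 → (-0.0058, 0.0738).
With 98% confidence, each one-unit increase in patient age is associated with a change of between -0.0058 and 0.0738 days in hospital length of stay.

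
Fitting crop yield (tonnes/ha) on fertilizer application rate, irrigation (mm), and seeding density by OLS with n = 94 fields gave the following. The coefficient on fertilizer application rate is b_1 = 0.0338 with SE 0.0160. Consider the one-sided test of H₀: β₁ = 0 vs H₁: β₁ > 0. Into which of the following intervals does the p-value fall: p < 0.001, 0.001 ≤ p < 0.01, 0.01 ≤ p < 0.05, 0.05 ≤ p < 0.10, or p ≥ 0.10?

t = 0.0338 / 0.0160 = 2.112.
df = n − k − 1 = 94 − 3 − 1 = 90.
One-sided p = P(T_{90} > t) ≈ 0.0187.
So 0.01 ≤ p < 0.05.

0.01 ≤ p < 0.05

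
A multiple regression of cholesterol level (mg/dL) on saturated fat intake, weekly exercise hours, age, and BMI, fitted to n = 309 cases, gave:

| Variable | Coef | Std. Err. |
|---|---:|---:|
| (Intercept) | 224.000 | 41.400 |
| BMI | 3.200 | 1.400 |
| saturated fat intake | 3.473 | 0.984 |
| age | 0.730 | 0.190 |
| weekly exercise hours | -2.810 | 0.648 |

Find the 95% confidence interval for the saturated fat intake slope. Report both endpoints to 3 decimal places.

(1.537, 5.409)

Read off: b = 3.473, SE = 0.984 for saturated fat intake.
df = n − k − 1 = 309 − 4 − 1 = 304.
t* = t_{0.025, 304} = 1.967798.
Margin = t* × SE = 1.967798 × 0.984 = 1.93631.
CI: 3.473 ± 1.93631 → (1.537, 5.409).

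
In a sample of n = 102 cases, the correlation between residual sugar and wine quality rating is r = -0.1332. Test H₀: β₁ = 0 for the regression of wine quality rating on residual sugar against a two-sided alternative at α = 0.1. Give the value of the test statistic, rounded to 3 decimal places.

t = r·√(n − 2)/√(1 − r²) = -0.1332·√100/√0.982258 = -1.344.
df = n − 2 = 100.
Two-sided p ≈ 0.1820, which is ≥ 0.1, so fail to reject H₀.
The data do not give significant evidence of a linear association between residual sugar and wine quality rating.

t = -1.344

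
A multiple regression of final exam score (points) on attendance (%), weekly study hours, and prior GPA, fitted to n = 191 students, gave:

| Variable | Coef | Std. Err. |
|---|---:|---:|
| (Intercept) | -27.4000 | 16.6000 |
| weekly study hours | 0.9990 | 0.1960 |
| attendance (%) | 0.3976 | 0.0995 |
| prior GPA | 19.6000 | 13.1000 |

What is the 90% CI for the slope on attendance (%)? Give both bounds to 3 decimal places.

Read off: b = 0.3976, SE = 0.0995 for attendance (%).
df = n − k − 1 = 191 − 3 − 1 = 187.
t* = t_{0.05, 187} = 1.653043.
Margin = t* × SE = 1.653043 × 0.0995 = 0.16448.
CI: 0.3976 ± 0.16448 → (0.233, 0.562).

(0.233, 0.562)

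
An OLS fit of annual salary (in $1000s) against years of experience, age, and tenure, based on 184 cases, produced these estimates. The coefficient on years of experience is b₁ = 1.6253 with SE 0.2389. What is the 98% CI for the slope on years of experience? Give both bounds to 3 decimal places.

df = n − k − 1 = 184 − 3 − 1 = 180.
t* = t_{0.01, 180} = 2.347243.
Margin = t* × SE = 2.347243 × 0.2389 = 0.56076.
CI: 1.6253 ± 0.56076 → (1.065, 2.186).
With 98% confidence, each one-unit increase in years of experience is associated with a change of between 1.065 and 2.186 $1000s in annual salary, holding the other predictors fixed.

(1.065, 2.186)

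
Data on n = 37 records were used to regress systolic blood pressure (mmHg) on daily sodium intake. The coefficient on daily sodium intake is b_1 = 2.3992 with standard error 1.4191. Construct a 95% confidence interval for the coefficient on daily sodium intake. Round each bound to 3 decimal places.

(-0.482, 5.280)

df = n − 2 = 37 − 2 = 35.
t* = t_{0.025, 35} = 2.030108.
Margin = t* × SE = 2.030108 × 1.4191 = 2.88093.
CI: 2.3992 ± 2.88093 → (-0.482, 5.280).
With 95% confidence, each one-unit increase in daily sodium intake is associated with a change of between -0.482 and 5.280 mmHg in systolic blood pressure.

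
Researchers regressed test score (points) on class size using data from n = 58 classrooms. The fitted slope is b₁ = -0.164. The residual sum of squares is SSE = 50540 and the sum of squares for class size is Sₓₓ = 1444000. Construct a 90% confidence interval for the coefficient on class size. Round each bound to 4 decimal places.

(-0.2058, -0.1222)

MSE = SSE/(n − 2) = 50540/56 = 902.5.
SE(b₁) = √(MSE/Sₓₓ) = √(902.5/1444000) = 0.025.
df = n − 2 = 56.
t* = t_{0.05, 56} = 1.672522.
Margin = t* × SE = 1.672522 × 0.025 = 0.041813.
CI: -0.164 ± 0.041813 → (-0.2058, -0.1222).
With 90% confidence, each one-unit increase in class size is associated with a change of between -0.2058 and -0.1222 points in test score.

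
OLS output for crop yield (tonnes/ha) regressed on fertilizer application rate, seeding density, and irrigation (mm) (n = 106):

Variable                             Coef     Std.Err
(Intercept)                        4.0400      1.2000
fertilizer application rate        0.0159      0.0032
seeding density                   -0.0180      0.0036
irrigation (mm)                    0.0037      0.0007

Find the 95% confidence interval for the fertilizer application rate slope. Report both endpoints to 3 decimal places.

(0.010, 0.022)

Read off: b = 0.0159, SE = 0.0032 for fertilizer application rate.
df = n − k − 1 = 106 − 3 − 1 = 102.
t* = t_{0.025, 102} = 1.983495.
Margin = t* × SE = 1.983495 × 0.0032 = 0.00635.
CI: 0.0159 ± 0.00635 → (0.010, 0.022).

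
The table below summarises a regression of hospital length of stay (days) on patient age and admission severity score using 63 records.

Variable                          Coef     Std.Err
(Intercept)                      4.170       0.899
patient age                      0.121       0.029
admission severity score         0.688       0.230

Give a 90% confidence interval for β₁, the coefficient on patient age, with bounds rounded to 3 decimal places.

Read off: b = 0.121, SE = 0.029 for patient age.
df = n − k − 1 = 63 − 2 − 1 = 60.
t* = t_{0.05, 60} = 1.670649.
Margin = t* × SE = 1.670649 × 0.029 = 0.04845.
CI: 0.121 ± 0.04845 → (0.073, 0.169).

(0.073, 0.169)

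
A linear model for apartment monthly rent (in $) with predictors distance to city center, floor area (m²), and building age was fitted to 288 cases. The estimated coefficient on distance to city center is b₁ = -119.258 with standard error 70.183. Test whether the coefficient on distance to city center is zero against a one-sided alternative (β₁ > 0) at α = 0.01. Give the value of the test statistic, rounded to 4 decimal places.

H₀: β₁ = 0 vs H₁: β₁ > 0.
t = (b₁ − β₁⁰)/SE = -119.258 / 70.183 = -1.6992.
df = n − k − 1 = 288 − 3 − 1 = 284.
One-sided p ≈ 0.9548, which is ≥ 0.01, so fail to reject H₀.
The data do not give significant evidence that the true slope on distance to city center is positive, holding the other predictors fixed.

t = -1.6992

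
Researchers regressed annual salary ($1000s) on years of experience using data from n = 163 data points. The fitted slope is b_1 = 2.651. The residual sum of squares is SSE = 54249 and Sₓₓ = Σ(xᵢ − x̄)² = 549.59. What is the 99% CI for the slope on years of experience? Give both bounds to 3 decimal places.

MSE = SSE/(n − 2) = 54249/161 = 336.95.
SE(b_1) = √(MSE/Sₓₓ) = √(336.95/549.59) = 0.783003.
df = n − 2 = 161.
t* = t_{0.005, 161} = 2.606711.
Margin = t* × SE = 2.606711 × 0.783003 = 2.04106.
CI: 2.651 ± 2.04106 → (0.610, 4.692).
With 99% confidence, each one-unit increase in years of experience is associated with a change of between 0.610 and 4.692 $1000s in annual salary.

(0.610, 4.692)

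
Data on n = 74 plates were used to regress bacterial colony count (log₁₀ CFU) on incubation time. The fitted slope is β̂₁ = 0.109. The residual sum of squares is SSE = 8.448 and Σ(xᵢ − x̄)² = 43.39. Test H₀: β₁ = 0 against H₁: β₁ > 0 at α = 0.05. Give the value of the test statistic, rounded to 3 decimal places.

MSE = SSE/(n − 2) = 8.448/72 = 0.117333.
SE(β̂₁) = √(MSE/Sₓₓ) = √(0.117333/43.39) = 0.0520015.
t = 0.109 / 0.0520015 = 2.096.
df = n − 2 = 72.
One-sided p ≈ 0.0198, which is < 0.05, so reject H₀.
There is evidence that the true slope on incubation time is positive.

t = 2.096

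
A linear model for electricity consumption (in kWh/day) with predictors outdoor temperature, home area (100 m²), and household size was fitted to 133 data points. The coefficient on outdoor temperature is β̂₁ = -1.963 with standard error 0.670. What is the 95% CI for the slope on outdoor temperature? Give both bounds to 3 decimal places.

(-3.289, -0.637)

df = n − k − 1 = 133 − 3 − 1 = 129.
t* = t_{0.025, 129} = 1.978524.
Margin = t* × SE = 1.978524 × 0.670 = 1.32561.
CI: -1.963 ± 1.32561 → (-3.289, -0.637).
With 95% confidence, each one-unit increase in outdoor temperature is associated with a change of between -3.289 and -0.637 kWh/day in electricity consumption, holding the other predictors fixed.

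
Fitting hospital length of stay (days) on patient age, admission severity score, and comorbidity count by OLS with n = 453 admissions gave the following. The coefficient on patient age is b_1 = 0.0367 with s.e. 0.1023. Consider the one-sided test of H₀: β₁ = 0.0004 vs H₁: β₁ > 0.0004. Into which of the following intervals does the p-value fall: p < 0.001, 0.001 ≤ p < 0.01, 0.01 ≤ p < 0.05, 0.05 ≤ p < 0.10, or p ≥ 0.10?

p ≥ 0.10

t = (0.0367 − 0.0004) / 0.1023 = 0.355.
df = n − k − 1 = 453 − 3 − 1 = 449.
One-sided p = P(T_{449} > t) ≈ 0.3614.
So p ≥ 0.10.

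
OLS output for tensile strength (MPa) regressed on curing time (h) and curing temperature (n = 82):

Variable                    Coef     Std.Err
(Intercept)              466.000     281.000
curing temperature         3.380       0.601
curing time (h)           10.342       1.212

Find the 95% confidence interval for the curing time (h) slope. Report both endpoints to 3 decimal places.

(7.930, 12.754)

Read off: b = 10.342, SE = 1.212 for curing time (h).
df = n − k − 1 = 82 − 2 − 1 = 79.
t* = t_{0.025, 79} = 1.99045.
Margin = t* × SE = 1.99045 × 1.212 = 2.41243.
CI: 10.342 ± 2.41243 → (7.930, 12.754).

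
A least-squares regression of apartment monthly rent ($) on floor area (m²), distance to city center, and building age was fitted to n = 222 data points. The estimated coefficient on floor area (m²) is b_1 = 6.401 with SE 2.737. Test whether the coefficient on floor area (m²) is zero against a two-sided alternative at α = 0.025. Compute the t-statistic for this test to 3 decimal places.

H₀: β₁ = 0 vs H₁: β₁ ≠ 0.
t = (b_1 − β₁⁰)/SE = 6.401 / 2.737 = 2.339.
df = n − k − 1 = 222 − 3 − 1 = 218.
Two-sided p ≈ 0.0203, which is < 0.025, so reject H₀.
There is evidence that floor area (m²) is associated with apartment monthly rent, holding the other predictors fixed.

t = 2.339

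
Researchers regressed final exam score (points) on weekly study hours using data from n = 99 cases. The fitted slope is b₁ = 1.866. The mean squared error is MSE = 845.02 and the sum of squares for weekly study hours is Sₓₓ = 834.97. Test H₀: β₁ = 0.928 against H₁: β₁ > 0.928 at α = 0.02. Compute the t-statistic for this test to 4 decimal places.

SE(b₁) = √(MSE/Sₓₓ) = √(845.02/834.97) = 1.006.
t = (1.866 − 0.928) / 1.006 = 0.9324.
df = n − 2 = 97.
One-sided p ≈ 0.1767, which is ≥ 0.02, so fail to reject H₀.
The data do not give significant evidence that the true slope on weekly study hours exceeds 0.928 points per unit.

t = 0.9324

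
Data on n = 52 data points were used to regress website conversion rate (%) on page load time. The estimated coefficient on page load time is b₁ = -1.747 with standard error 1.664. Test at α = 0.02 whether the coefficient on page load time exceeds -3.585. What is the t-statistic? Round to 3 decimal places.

t = 1.105

H₀: β₁ = -3.585 vs H₁: β₁ > -3.585.
t = (b₁ − β₁⁰)/SE = (-1.747 − (-3.585)) / 1.664 = 1.105.
df = n − 2 = 52 − 2 = 50.
One-sided p ≈ 0.1373, which is ≥ 0.02, so fail to reject H₀.
The data do not give significant evidence that the true slope on page load time exceeds -3.585 % per unit.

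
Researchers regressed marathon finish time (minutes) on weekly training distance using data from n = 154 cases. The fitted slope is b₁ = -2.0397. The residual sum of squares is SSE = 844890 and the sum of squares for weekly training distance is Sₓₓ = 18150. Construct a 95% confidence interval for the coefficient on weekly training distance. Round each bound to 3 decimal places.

(-3.133, -0.946)

MSE = SSE/(n − 2) = 844890/152 = 5558.49.
SE(b₁) = √(MSE/Sₓₓ) = √(5558.49/18150) = 0.553401.
df = n − 2 = 152.
t* = t_{0.025, 152} = 1.975694.
Margin = t* × SE = 1.975694 × 0.553401 = 1.09335.
CI: -2.0397 ± 1.09335 → (-3.133, -0.946).
With 95% confidence, each one-unit increase in weekly training distance is associated with a change of between -3.133 and -0.946 minutes in marathon finish time.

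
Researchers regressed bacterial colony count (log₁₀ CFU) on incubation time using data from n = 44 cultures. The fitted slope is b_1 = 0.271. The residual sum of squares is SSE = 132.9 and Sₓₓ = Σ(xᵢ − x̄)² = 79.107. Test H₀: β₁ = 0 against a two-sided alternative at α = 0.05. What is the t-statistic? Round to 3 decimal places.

t = 1.355

MSE = SSE/(n − 2) = 132.9/42 = 3.16429.
SE(b_1) = √(MSE/Sₓₓ) = √(3.16429/79.107) = 0.2.
t = 0.271 / 0.2 = 1.355.
df = n − 2 = 42.
Two-sided p ≈ 0.1827, which is ≥ 0.05, so fail to reject H₀.
The data do not give significant evidence of an association between incubation time and bacterial colony count.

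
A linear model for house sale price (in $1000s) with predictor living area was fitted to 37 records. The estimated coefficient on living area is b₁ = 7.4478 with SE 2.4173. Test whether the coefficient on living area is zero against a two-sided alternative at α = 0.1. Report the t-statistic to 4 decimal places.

t = 3.0810

H₀: β₁ = 0 vs H₁: β₁ ≠ 0.
t = (b₁ − β₁⁰)/SE = 7.4478 / 2.4173 = 3.0810.
df = n − 2 = 37 − 2 = 35.
Two-sided p ≈ 0.0040, which is < 0.1, so reject H₀.
There is evidence that living area is associated with house sale price.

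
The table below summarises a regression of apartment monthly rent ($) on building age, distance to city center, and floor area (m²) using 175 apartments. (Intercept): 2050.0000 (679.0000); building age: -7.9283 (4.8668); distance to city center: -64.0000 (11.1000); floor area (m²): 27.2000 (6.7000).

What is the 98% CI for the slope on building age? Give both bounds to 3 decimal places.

Read off: b = -7.9283, SE = 4.8668 for building age.
df = n − k − 1 = 175 − 3 − 1 = 171.
t* = t_{0.01, 171} = 2.348352.
Margin = t* × SE = 2.348352 × 4.8668 = 11.42896.
CI: -7.9283 ± 11.42896 → (-19.357, 3.501).

(-19.357, 3.501)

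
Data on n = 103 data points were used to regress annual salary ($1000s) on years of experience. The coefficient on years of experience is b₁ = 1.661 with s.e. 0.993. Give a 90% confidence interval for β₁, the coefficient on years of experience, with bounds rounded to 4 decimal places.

df = n − 2 = 103 − 2 = 101.
t* = t_{0.05, 101} = 1.660081.
Margin = t* × SE = 1.660081 × 0.993 = 1.648460.
CI: 1.661 ± 1.648460 → (0.0125, 3.3095).
With 90% confidence, each one-unit increase in years of experience is associated with a change of between 0.0125 and 3.3095 $1000s in annual salary.

(0.0125, 3.3095)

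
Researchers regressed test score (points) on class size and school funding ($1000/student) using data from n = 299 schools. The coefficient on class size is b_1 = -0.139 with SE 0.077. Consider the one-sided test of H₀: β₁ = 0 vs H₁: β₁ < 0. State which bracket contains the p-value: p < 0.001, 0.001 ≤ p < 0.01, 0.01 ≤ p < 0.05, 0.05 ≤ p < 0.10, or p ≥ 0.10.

0.01 ≤ p < 0.05

t = -0.139 / 0.077 = -1.805.
df = n − k − 1 = 299 − 2 − 1 = 296.
One-sided p = P(T_{296} < t) ≈ 0.0360.
So 0.01 ≤ p < 0.05.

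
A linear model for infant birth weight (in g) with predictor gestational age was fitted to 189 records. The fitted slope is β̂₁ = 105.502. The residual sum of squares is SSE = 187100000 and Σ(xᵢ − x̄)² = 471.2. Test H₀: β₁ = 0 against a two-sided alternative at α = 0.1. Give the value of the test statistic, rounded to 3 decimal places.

t = 2.290

MSE = SSE/(n − 2) = 187100000/187 = 1.00053e+06.
SE(β̂₁) = √(MSE/Sₓₓ) = √(1.00053e+06/471.2) = 46.0801.
t = 105.502 / 46.0801 = 2.290.
df = n − 2 = 187.
Two-sided p ≈ 0.0232, which is < 0.1, so reject H₀.
There is evidence that gestational age is associated with infant birth weight.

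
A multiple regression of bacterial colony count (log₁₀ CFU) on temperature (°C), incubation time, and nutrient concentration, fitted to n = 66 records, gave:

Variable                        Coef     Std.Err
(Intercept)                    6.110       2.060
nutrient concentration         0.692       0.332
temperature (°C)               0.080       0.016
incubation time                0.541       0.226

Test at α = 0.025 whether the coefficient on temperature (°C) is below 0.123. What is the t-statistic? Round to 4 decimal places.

Read off: b = 0.080, SE = 0.016 for temperature (°C).
H₀: β₁ = 0.123 vs H₁: β₁ < 0.123.
t = (0.080 − 0.123) / 0.016 = -2.6875.
df = n − k − 1 = 66 − 3 − 1 = 62.
One-sided p ≈ 0.0046, which is < 0.025, so reject H₀.
There is evidence that the true slope on temperature (°C) is below 0.123 log₁₀ CFU per unit, holding the other predictors fixed.

t = -2.6875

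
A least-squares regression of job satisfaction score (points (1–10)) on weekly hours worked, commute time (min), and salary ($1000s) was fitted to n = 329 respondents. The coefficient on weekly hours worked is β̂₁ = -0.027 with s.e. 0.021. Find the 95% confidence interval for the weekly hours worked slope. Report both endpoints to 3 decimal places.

(-0.068, 0.014)

df = n − k − 1 = 329 − 3 − 1 = 325.
t* = t_{0.025, 325} = 1.96729.
Margin = t* × SE = 1.96729 × 0.021 = 0.04131.
CI: -0.027 ± 0.04131 → (-0.068, 0.014).
With 95% confidence, each one-unit increase in weekly hours worked is associated with a change of between -0.068 and 0.014 points (1–10) in job satisfaction score, holding the other predictors fixed.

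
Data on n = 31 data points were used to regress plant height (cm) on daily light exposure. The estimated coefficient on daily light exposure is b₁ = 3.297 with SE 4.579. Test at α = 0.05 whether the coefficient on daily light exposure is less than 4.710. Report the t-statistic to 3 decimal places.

t = -0.309

H₀: β₁ = 4.710 vs H₁: β₁ < 4.710.
t = (b₁ − β₁⁰)/SE = (3.297 − 4.710) / 4.579 = -0.309.
df = n − 2 = 31 − 2 = 29.
One-sided p ≈ 0.3799, which is ≥ 0.05, so fail to reject H₀.
The data do not give significant evidence that the true slope on daily light exposure is below 4.710 cm per unit.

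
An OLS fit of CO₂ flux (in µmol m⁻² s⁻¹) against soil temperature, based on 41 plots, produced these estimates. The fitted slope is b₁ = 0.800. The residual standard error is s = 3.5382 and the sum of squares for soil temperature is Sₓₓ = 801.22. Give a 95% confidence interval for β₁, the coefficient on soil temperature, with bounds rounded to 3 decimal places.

SE(b₁) = s/√Sₓₓ = 3.5382/√801.22 = 0.124999.
df = n − 2 = 39.
t* = t_{0.025, 39} = 2.022691.
Margin = t* × SE = 2.022691 × 0.124999 = 0.25283.
CI: 0.800 ± 0.25283 → (0.547, 1.053).
With 95% confidence, each one-unit increase in soil temperature is associated with a change of between 0.547 and 1.053 µmol m⁻² s⁻¹ in CO₂ flux.

(0.547, 1.053)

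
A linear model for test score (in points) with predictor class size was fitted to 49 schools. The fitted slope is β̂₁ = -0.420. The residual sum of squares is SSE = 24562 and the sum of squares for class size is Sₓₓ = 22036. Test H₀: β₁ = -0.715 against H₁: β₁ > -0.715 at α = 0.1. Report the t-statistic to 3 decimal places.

t = 1.916

MSE = SSE/(n − 2) = 24562/47 = 522.596.
SE(β̂₁) = √(MSE/Sₓₓ) = √(522.596/22036) = 0.153999.
t = (-0.420 − (-0.715)) / 0.153999 = 1.916.
df = n − 2 = 47.
One-sided p ≈ 0.0308, which is < 0.1, so reject H₀.
There is evidence that the true slope on class size exceeds -0.715 points per unit.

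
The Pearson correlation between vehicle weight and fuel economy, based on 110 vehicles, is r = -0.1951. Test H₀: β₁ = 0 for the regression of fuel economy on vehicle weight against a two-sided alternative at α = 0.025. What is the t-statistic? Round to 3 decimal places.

t = -2.067

t = r·√(n − 2)/√(1 − r²) = -0.1951·√108/√0.961936 = -2.067.
df = n − 2 = 108.
Two-sided p ≈ 0.0411, which is ≥ 0.025, so fail to reject H₀.
The data do not give significant evidence of a linear association between vehicle weight and fuel economy.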